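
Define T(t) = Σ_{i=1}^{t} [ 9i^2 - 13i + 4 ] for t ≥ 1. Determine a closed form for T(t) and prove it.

We claim T(t) = t(t - 1)(3t + 1) for all t ≥ 1.
When t = 1: T(1) = 0, and the closed form gives 0. They agree.
Suppose the result is true for t = i, so T(i) = i(3i^2 - 2i - 1).
Then T(i+1) = T(i) + (i(9i + 5)) = (i(3i^2 - 2i - 1)) + (i(9i + 5)).
Simplifying, T(i+1) = i(i + 1)(3i + 4) = (i+1)((i+1) - 1)(3(i+1) + 1),
which is the closed form with t = i+1.
By induction, the statement is established for all t ≥ 1.

T(t) = t(t - 1)(3t + 1)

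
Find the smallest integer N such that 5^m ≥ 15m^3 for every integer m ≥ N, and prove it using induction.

At m = 4: 625 < 960, so the inequality fails and N ≥ 5. We prove 5^m ≥ 15m^3 for all m ≥ 5.
For the base case m = 5: 5^m = 3125 and 15m^3 = 1875, so 3125 ≥ 1875.
Suppose the result is true for m = j, so 5^j ≥ 15j^3.
Then 5^(j + 1) = 5·(5^j) ≥ 5·(15j^3).
Also, for j ≥ 5 we have 5·(15j^3) ≥ 15(j+1)^3, since 5 ≥ (1 + 1/j)^3 for all j ≥ 5.
Combining, 5^(j + 1) ≥ 15(j+1)^3.
By induction, the statement is established for all m ≥ 5.
Hence the smallest such N is 5.

N = 5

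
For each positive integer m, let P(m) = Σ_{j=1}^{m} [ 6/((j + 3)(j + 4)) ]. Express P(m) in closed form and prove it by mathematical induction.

P(m) = 3m/(2(m + 4))

We claim P(m) = 3m/(2(m + 4)) for all m ≥ 1.
When m = 1: P(1) = 3/10, and the closed form gives 3/10. They agree.
Inductive step: assume the claim holds for m = j, so P(j) = 3j/(2(j + 4)).
Then P(j+1) = P(j) + (6/((j + 4)(j + 5))) = (3j/(2(j + 4))) + (6/((j + 4)(j + 5))).
Simplifying, P(j+1) = 3(j + 1)/(2(j + 5)) = 3(j+1)/(2((j+1) + 4)),
which is the closed form with m = j+1.
By induction, the statement is established for all m ≥ 1.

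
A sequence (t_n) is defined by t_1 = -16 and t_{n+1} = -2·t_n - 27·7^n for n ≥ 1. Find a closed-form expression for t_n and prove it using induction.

t_n = 5(-2)^(n - 1) - 3·7^n

Computing the first terms: t_1 = -16, t_2 = -157, t_3 = -1009. This suggests t_n = 5(-2)^(n - 1) - 3·7^n.
When n = 1: the formula gives -16 = -16 = t_1.
Inductive step: assume the claim holds for n = k, so t_k = 5(-2)^(k - 1) - 3·7^k.
Then t_{k+1} = -2·t_k - 27·7^k = -2·(5(-2)^(k - 1) - 3·7^k) - 27·7^k = 5(-2)^k - 3·7^(k + 1) = 5(-2)^((k+1) - 1) - 3·7^(k+1),
which is the claimed formula at n = k+1.
By the principle of mathematical induction, the result holds for all n ≥ 1.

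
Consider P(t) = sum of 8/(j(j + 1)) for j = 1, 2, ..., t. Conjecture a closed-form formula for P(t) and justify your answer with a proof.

We claim P(t) = 8t/(t + 1) for all t ≥ 1.
Base step (t = 1): P(1) = 4, and the closed form gives 4. They agree.
Inductive step: suppose the statement holds for some j ≥ 1, so P(j) = 8j/(j + 1).
Then P(j+1) = P(j) + (8/((j + 1)(j + 2))) = (8j/(j + 1)) + (8/((j + 1)(j + 2))).
Simplifying, P(j+1) = 8(j + 1)/(j + 2) = 8(j+1)/((j+1) + 1),
which is the closed form with t = j+1.
By the principle of mathematical induction, the result holds for all t ≥ 1.

P(t) = 8t/(t + 1)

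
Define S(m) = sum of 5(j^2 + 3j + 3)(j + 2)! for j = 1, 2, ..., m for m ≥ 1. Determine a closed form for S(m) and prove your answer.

We claim S(m) = (5m + 5)(m + 3)! - 30 for all m ≥ 1.
Base step (m = 1): S(1) = 210, and the closed form gives 210. They agree.
Inductive step: suppose the statement holds for some j ≥ 1, so S(j) = (5j + 5)(j + 3)! - 30.
Then S(j+1) = S(j) + (5(j^2 + 5j + 7)(j + 3)!) = ((5j + 5)(j + 3)! - 30) + (5(j^2 + 5j + 7)(j + 3)!).
Simplifying, S(j+1) = (5(j+1) + 5)((j+1) + 3)! - 30,
which is the closed form with m = j+1.
By the principle of mathematical induction, the result holds for all m ≥ 1.

S(m) = (5m + 5)(m + 3)! - 30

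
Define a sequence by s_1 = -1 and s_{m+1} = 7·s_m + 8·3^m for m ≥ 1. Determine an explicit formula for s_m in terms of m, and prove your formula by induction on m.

s_m = -2·3^m + 5·7^(m - 1)

Computing the first terms: s_1 = -1, s_2 = 17, s_3 = 191. This suggests s_m = -2·3^m + 5·7^(m - 1).
Base step (m = 1): the formula gives -1 = -1 = s_1.
For the inductive step, assume it holds for an arbitrary k ≥ 1, so s_k = -2·3^k + 5·7^(k - 1).
Then s_{k+1} = 7·s_k + 8·3^k = 7·(-2·3^k + 5·7^(k - 1)) + 8·3^k = -2·3^(k + 1) + 5·7^k = -2·3^(k+1) + 5·7^((k+1) - 1),
which is the claimed formula at m = k+1.
Hence, by induction on m, the claim holds for every m ≥ 1.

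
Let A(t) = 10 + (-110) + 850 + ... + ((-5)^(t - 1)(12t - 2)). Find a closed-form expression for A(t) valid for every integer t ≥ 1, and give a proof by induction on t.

We claim A(t) = -2(-5)^t·t for all t ≥ 1.
Base case (t = 1): A(1) = 10, and the closed form gives 10. They agree.
Inductive step: assume the claim holds for t = m, so A(m) = -2(-5)^m·m.
Then A(m+1) = A(m) + ((-5)^m(12m + 10)) = (-2(-5)^m·m) + ((-5)^m(12m + 10)).
Simplifying, A(m+1) = 10(-5)^m(m + 1) = -2(-5)^(m+1)·(m+1),
which is the closed form with t = m+1.
By induction, the statement is established for all t ≥ 1.

A(t) = -2(-5)^t·t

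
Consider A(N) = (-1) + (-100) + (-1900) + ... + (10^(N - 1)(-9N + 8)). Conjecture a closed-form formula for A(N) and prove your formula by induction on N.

A(N) = 10^N(-N + 1) - 1

We claim A(N) = 10^N(-N + 1) - 1 for all N ≥ 1.
When N = 1: A(1) = -1, and the closed form gives -1. They agree.
Inductive step: suppose the statement holds for some k ≥ 1, so A(k) = 10^k(-k + 1) - 1.
Then A(k+1) = A(k) + (10^k(-9k - 1)) = (10^k(-k + 1) - 1) + (10^k(-9k - 1)).
Simplifying, A(k+1) = -10·10^k·k - 1 = 10^(k+1)(-(k+1) + 1) - 1,
which is the closed form with N = k+1.
By the principle of mathematical induction, the result holds for all N ≥ 1.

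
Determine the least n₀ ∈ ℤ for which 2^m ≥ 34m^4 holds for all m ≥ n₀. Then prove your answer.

n₀ = 24

At m = 23: 8388608 < 9514594, so the inequality fails and n₀ ≥ 24. We prove 2^m ≥ 34m^4 for all m ≥ 24.
Base case (m = 24): 2^m = 16777216 and 34m^4 = 11280384, so 16777216 ≥ 11280384.
Inductive step: suppose the statement holds for some p ≥ 24, so 2^p ≥ 34p^4.
Then 2^(p + 1) = 2·(2^p) ≥ 2·(34p^4).
Also, for p ≥ 24 we have 2·(34p^4) ≥ 34(p+1)^4, since 2 ≥ (1 + 1/p)^4 for all p ≥ 24.
Combining, 2^(p + 1) ≥ 34(p+1)^4.
By induction, the statement is established for all m ≥ 24.
Hence the smallest such n₀ is 24.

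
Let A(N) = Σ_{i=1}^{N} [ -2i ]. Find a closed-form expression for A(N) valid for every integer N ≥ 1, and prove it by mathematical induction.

We claim A(N) = -N(N + 1) for all N ≥ 1.
When N = 1: A(1) = -2, and the closed form gives -2. They agree.
Inductive step: assume the claim holds for N = i, so A(i) = i(-i - 1).
Then A(i+1) = A(i) + (-2i - 2) = (i(-i - 1)) + (-2i - 2).
Simplifying, A(i+1) = -(i + 1)(i + 2) = -(i+1)((i+1) + 1),
which is the closed form with N = i+1.
Hence, by induction on N, the claim holds for every N ≥ 1.

A(N) = -N(N + 1)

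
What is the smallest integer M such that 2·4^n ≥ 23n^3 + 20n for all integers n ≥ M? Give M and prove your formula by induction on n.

At n = 5: 2048 < 2975, so the inequality fails and M ≥ 6. We prove 2·4^n ≥ 23n^3 + 20n for all n ≥ 6.
Base case (n = 6): 2·4^n = 8192 and 23n^3 + 20n = 5088, so 8192 ≥ 5088.
For the inductive step, assume it holds for an arbitrary m ≥ 6, so 2·4^m ≥ 23m^3 + 20m.
Then 2·4^(m + 1) = 4·(2·4^m) ≥ 4·(23m^3 + 20m).
Also, for m ≥ 6 we have 4·(23m^3 + 20m) ≥ 23(m+1)^3 + 20(m+1), since 4·(23m^3 + 20m) − (23(m+1)^3 + 20(m+1)) = 69m^3 - 69m^2 - 9m - 43, which is nonnegative for all m ≥ 6.
Combining, 2·4^(m + 1) ≥ 23(m+1)^3 + 20(m+1).
By induction, the statement is established for all n ≥ 6.
Hence the smallest such M is 6.

M = 6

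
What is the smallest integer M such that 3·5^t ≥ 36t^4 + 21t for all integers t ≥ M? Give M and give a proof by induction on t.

At t = 5: 9375 < 22605, so the inequality fails and M ≥ 6. We prove 3·5^t ≥ 36t^4 + 21t for all t ≥ 6.
Base case (t = 6): 3·5^t = 46875 and 36t^4 + 21t = 46782, so 46875 ≥ 46782.
Inductive step: assume the claim holds for t = p, so 3·5^p ≥ 36p^4 + 21p.
Then 3·5^(p + 1) = 5·(3·5^p) ≥ 5·(36p^4 + 21p).
Also, for p ≥ 6 we have 5·(36p^4 + 21p) ≥ 36(p+1)^4 + 21(p+1), since 5·(36p^4 + 21p) − (36(p+1)^4 + 21(p+1)) = 144p^4 - 144p^3 - 216p^2 - 60p - 57, which is nonnegative for all p ≥ 6.
Combining, 3·5^(p + 1) ≥ 36(p+1)^4 + 21(p+1).
This completes the induction.
Hence the smallest such M is 6.

M = 6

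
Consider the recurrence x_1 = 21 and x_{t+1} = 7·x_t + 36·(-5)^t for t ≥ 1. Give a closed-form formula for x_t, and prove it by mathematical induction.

x_t = -3(-5)^t + 6·7^(t - 1)

Computing the first terms: x_1 = 21, x_2 = -33, x_3 = 669. This suggests x_t = -3(-5)^t + 6·7^(t - 1).
For the base case t = 1: the formula gives 21 = 21 = x_1.
For the inductive step, assume it holds for an arbitrary r ≥ 1, so x_r = -3(-5)^r + 6·7^(r - 1).
Then x_{r+1} = 7·x_r + 36·(-5)^r = 7·(-3(-5)^r + 6·7^(r - 1)) + 36·(-5)^r = -3(-5)^(r + 1) + 6·7^r = -3(-5)^(r+1) + 6·7^((r+1) - 1),
which is the claimed formula at t = r+1.
This completes the induction.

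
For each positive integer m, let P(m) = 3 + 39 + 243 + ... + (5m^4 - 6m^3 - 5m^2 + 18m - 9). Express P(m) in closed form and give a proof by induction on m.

We claim P(m) = m(m^4 + m^3 - 3m^2 + 5m - 1) for all m ≥ 1.
Base case (m = 1): P(1) = 3, and the closed form gives 3. They agree.
Suppose the result is true for m = i, so P(i) = i(i^4 + i^3 - 3i^2 + 5i - 1).
Then P(i+1) = P(i) + (5i^4 + 14i^3 + 7i^2 + 10i + 3) = (i(i^4 + i^3 - 3i^2 + 5i - 1)) + (5i^4 + 14i^3 + 7i^2 + 10i + 3).
Simplifying, P(i+1) = (i + 1)(i^4 + 5i^3 + 6i^2 + 6i + 3) = (i+1)((i+1)^4 + (i+1)^3 - 3(i+1)^2 + 5(i+1) - 1),
which is the closed form with m = i+1.
By the principle of mathematical induction, the result holds for all m ≥ 1.

P(m) = m(m^4 + m^3 - 3m^2 + 5m - 1)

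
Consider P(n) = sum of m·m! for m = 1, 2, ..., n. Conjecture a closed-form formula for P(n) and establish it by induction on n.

P(n) = (n + 1)n! - 1

We claim P(n) = (n + 1)n! - 1 for all n ≥ 1.
Base case (n = 1): P(1) = 1, and the closed form gives 1. They agree.
Suppose the result is true for n = m, so P(m) = (m + 1)m! - 1.
Then P(m+1) = P(m) + ((m + 1)(m + 1)!) = ((m + 1)m! - 1) + ((m + 1)(m + 1)!).
Simplifying, P(m+1) = ((m+1) + 1)(m+1)! - 1,
which is the closed form with n = m+1.
By the principle of mathematical induction, the result holds for all n ≥ 1.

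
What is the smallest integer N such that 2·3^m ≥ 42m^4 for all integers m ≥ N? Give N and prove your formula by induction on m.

At m = 11: 354294 < 614922, so the inequality fails and N ≥ 12. We prove 2·3^m ≥ 42m^4 for all m ≥ 12.
Base step (m = 12): 2·3^m = 1062882 and 42m^4 = 870912, so 1062882 ≥ 870912.
Inductive step: suppose the statement holds for some r ≥ 12, so 2·3^r ≥ 42r^4.
Then 2·3^(r + 1) = 3·(2·3^r) ≥ 3·(42r^4).
Also, for r ≥ 12 we have 3·(42r^4) ≥ 42(r+1)^4, since 3 ≥ (1 + 1/r)^4 for all r ≥ 12.
Combining, 2·3^(r + 1) ≥ 42(r+1)^4.
By the principle of mathematical induction, the result holds for all m ≥ 12.
Hence the smallest such N is 12.

N = 12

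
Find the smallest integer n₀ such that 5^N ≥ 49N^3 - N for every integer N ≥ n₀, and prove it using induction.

At N = 5: 3125 < 6120, so the inequality fails and n₀ ≥ 6. We prove 5^N ≥ 49N^3 - N for all N ≥ 6.
Base step (N = 6): 5^N = 15625 and 49N^3 - N = 10578, so 15625 ≥ 10578.
Suppose the result is true for N = j, so 5^j ≥ 49j^3 - j.
Then 5^(j + 1) = 5·(5^j) ≥ 5·(49j^3 - j).
Also, for j ≥ 6 we have 5·(49j^3 - j) ≥ 49(j+1)^3 - (j+1), since 5·(49j^3 - j) − (49(j+1)^3 - (j+1)) = 196j^3 - 147j^2 - 151j - 48, which is nonnegative for all j ≥ 6.
Combining, 5^(j + 1) ≥ 49(j+1)^3 - (j+1).
Hence, by induction on N, the claim holds for every N ≥ 6.
Hence the smallest such n₀ is 6.

n₀ = 6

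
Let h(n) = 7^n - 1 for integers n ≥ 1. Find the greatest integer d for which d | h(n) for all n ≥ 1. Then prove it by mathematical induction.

d = 6

Computing the first values: h(1) = 6 and h(2) = 48; gcd(6, 48) = 6, so d ≤ 6.
We prove 6 | 7^n - 1 for all n ≥ 1 by induction on n.
For the base case n = 1: h(1) = 6 = 6·(1), so 6 | h(1).
Inductive step: suppose the statement holds for some m ≥ 1, i.e. 6 | h(m). Then
7^{m+1} − 1^{m+1} = 7·7^m − 1·1^m = 7·(7^m − 1^m) + (6)·1^m. The first term is divisible by 6 by the inductive hypothesis, and the second term (6)·1^m is divisible by 6 since 6 | 6. Hence 6 | h(m+1).
By induction, the statement is established for all n ≥ 1.
Therefore the largest such d is 6.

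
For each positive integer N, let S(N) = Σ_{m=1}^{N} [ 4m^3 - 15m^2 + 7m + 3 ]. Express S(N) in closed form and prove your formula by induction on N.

We claim S(N) = N(N^3 - 3N^2 - 3N + 4) for all N ≥ 1.
Base step (N = 1): S(1) = -1, and the closed form gives -1. They agree.
Suppose the result is true for N = m, so S(m) = m(m^3 - 3m^2 - 3m + 4).
Then S(m+1) = S(m) + (4m^3 - 3m^2 - 11m - 1) = (m(m^3 - 3m^2 - 3m + 4)) + (4m^3 - 3m^2 - 11m - 1).
Simplifying, S(m+1) = (m + 1)(m^3 - 6m - 1) = (m+1)((m+1)^3 - 3(m+1)^2 - 3(m+1) + 4),
which is the closed form with N = m+1.
By the principle of mathematical induction, the result holds for all N ≥ 1.

S(N) = N(N^3 - 3N^2 - 3N + 4)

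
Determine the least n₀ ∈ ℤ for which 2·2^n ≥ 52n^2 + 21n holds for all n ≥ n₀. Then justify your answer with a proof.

At n = 11: 4096 < 6523, so the inequality fails and n₀ ≥ 12. We prove 2·2^n ≥ 52n^2 + 21n for all n ≥ 12.
Base step (n = 12): 2·2^n = 8192 and 52n^2 + 21n = 7740, so 8192 ≥ 7740.
Inductive step: assume the claim holds for n = p, so 2·2^p ≥ 52p^2 + 21p.
Then 2·2^(p + 1) = 2·(2·2^p) ≥ 2·(52p^2 + 21p).
Also, for p ≥ 12 we have 2·(52p^2 + 21p) ≥ 52(p+1)^2 + 21(p+1), since 2·(52p^2 + 21p) − (52(p+1)^2 + 21(p+1)) = 52p^2 - 83p - 73, which is nonnegative for all p ≥ 12.
Combining, 2·2^(p + 1) ≥ 52(p+1)^2 + 21(p+1).
By induction, the statement is established for all n ≥ 12.
Hence the smallest such n₀ is 12.

n₀ = 12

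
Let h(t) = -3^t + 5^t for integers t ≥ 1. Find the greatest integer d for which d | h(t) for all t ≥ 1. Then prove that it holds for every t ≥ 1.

d = 2

Computing the first values: h(1) = 2 and h(2) = 16; gcd(2, 16) = 2, so d ≤ 2.
We prove 2 | -3^t + 5^t for all t ≥ 1 by induction on t.
Base step (t = 1): h(1) = 2 = 2·(1), so 2 | h(1).
Inductive step: suppose the statement holds for some j ≥ 1, i.e. 2 | h(j). Then
5^{j+1} − 3^{j+1} = 5·5^j − 3·3^j = 5·(5^j − 3^j) + (2)·3^j. The first term is divisible by 2 by the inductive hypothesis, and the second term (2)·3^j is divisible by 2 since 2 | 2. Hence 2 | h(j+1).
Hence, by induction on t, the claim holds for every t ≥ 1.
Therefore the largest such d is 2.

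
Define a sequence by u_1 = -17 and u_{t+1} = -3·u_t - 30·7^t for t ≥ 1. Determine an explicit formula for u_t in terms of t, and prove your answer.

Computing the first terms: u_1 = -17, u_2 = -159, u_3 = -993. This suggests u_t = 4(-3)^(t - 1) - 3·7^t.
When t = 1: the formula gives -17 = -17 = u_1.
For the inductive step, assume it holds for an arbitrary i ≥ 1, so u_i = 4(-3)^(i - 1) - 3·7^i.
Then u_{i+1} = -3·u_i - 30·7^i = -3·(4(-3)^(i - 1) - 3·7^i) - 30·7^i = 4(-3)^i - 3·7^(i + 1) = 4(-3)^((i+1) - 1) - 3·7^(i+1),
which is the claimed formula at t = i+1.
By the principle of mathematical induction, the result holds for all t ≥ 1.

u_t = 4(-3)^(t - 1) - 3·7^t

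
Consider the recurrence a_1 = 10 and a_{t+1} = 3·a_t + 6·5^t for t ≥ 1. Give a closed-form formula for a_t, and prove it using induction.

a_t = -5·3^(t - 1) + 3·5^t

Computing the first terms: a_1 = 10, a_2 = 60, a_3 = 330. This suggests a_t = -5·3^(t - 1) + 3·5^t.
For the base case t = 1: the formula gives 10 = 10 = a_1.
Inductive step: suppose the statement holds for some m ≥ 1, so a_m = -5·3^(m - 1) + 3·5^m.
Then a_{m+1} = 3·a_m + 6·5^m = 3·(-5·3^(m - 1) + 3·5^m) + 6·5^m = -5·3^m + 3·5^(m + 1) = -5·3^((m+1) - 1) + 3·5^(m+1),
which is the claimed formula at t = m+1.
By the principle of mathematical induction, the result holds for all t ≥ 1.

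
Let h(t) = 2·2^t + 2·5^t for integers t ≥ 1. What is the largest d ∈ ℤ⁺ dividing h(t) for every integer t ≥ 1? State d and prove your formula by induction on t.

d = 2

Computing the first values: h(1) = 14 and h(2) = 58; gcd(14, 58) = 2, so d ≤ 2.
We prove 2 | 2·2^t + 2·5^t for all t ≥ 1 by induction on t.
For the base case t = 1: h(1) = 14 = 2·(7), so 2 | h(1).
Inductive step: assume the claim holds for t = j, i.e. 2 | h(j). Then
h(j+1) − 5·h(j) = (2·2^(j+1) + 2·5^(j+1)) − 5·(2·2^j + 2·5^j) = (2)·2^j·(2 − 5) = (-6)·2^j. Since 2 | h(j) by the inductive hypothesis, 2 | 5·h(j); and 2 | -6 since -6 = 2·-3. Therefore 2 | h(j+1).
Hence, by induction on t, the claim holds for every t ≥ 1.
Therefore the largest such d is 2.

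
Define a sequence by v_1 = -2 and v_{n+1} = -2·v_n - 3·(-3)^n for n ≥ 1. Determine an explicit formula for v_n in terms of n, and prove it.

v_n = 7(-2)^(n - 1) - (-3)^(n + 1)

Computing the first terms: v_1 = -2, v_2 = 13, v_3 = -53. This suggests v_n = 7(-2)^(n - 1) - (-3)^(n + 1).
Base case (n = 1): the formula gives -2 = -2 = v_1.
Suppose the result is true for n = i, so v_i = 7(-2)^(i - 1) - (-3)^(i + 1).
Then v_{i+1} = -2·v_i - 3·(-3)^i = -2·(7(-2)^(i - 1) - (-3)^(i + 1)) - 3·(-3)^i = 7(-2)^i - (-3)^(i + 2) = 7(-2)^((i+1) - 1) - (-3)^((i+1) + 1),
which is the claimed formula at n = i+1.
Hence, by induction on n, the claim holds for every n ≥ 1.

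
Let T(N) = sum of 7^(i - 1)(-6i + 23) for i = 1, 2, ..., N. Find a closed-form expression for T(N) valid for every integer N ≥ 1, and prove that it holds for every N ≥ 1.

We claim T(N) = 7^N(-N + 4) - 4 for all N ≥ 1.
Base case (N = 1): T(1) = 17, and the closed form gives 17. They agree.
Inductive step: suppose the statement holds for some i ≥ 1, so T(i) = 7^i(-i + 4) - 4.
Then T(i+1) = T(i) + (7^i(-6i + 17)) = (7^i(-i + 4) - 4) + (7^i(-6i + 17)).
Simplifying, T(i+1) = -7·7^i·i + 21·7^i - 4 = 7^(i+1)(-(i+1) + 4) - 4,
which is the closed form with N = i+1.
By induction, the statement is established for all N ≥ 1.

T(N) = 7^N(-N + 4) - 4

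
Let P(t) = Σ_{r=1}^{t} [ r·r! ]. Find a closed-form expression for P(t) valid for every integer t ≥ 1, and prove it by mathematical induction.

P(t) = (t + 1)! - 1

We claim P(t) = (t + 1)! - 1 for all t ≥ 1.
Base step (t = 1): P(1) = 1, and the closed form gives 1. They agree.
Suppose the result is true for t = r, so P(r) = (r + 1)! - 1.
Then P(r+1) = P(r) + ((r + 1)(r + 1)!) = ((r + 1)! - 1) + ((r + 1)(r + 1)!).
Simplifying, P(r+1) = ((r+1) + 1)! - 1,
which is the closed form with t = r+1.
By the principle of mathematical induction, the result holds for all t ≥ 1.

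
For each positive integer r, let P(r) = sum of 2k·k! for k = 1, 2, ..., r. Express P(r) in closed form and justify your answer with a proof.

We claim P(r) = 2(r + 1)! - 2 for all r ≥ 1.
For the base case r = 1: P(1) = 2, and the closed form gives 2. They agree.
For the inductive step, assume it holds for an arbitrary k ≥ 1, so P(k) = 2(k + 1)! - 2.
Then P(k+1) = P(k) + (2(k + 1)(k + 1)!) = (2(k + 1)! - 2) + (2(k + 1)(k + 1)!).
Simplifying, P(k+1) = 2((k+1) + 1)! - 2,
which is the closed form with r = k+1.
This completes the induction.

P(r) = 2(r + 1)! - 2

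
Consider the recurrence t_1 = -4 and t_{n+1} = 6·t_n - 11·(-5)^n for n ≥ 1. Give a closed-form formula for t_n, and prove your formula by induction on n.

t_n = (-5)^n + 6^(n - 1)

Computing the first terms: t_1 = -4, t_2 = 31, t_3 = -89. This suggests t_n = (-5)^n + 6^(n - 1).
When n = 1: the formula gives -4 = -4 = t_1.
For the inductive step, assume it holds for an arbitrary i ≥ 1, so t_i = (-5)^i + 6^(i - 1).
Then t_{i+1} = 6·t_i - 11·(-5)^i = 6·((-5)^i + 6^(i - 1)) - 11·(-5)^i = (-5)^(i + 1) + 6^i = (-5)^(i+1) + 6^((i+1) - 1),
which is the claimed formula at n = i+1.
This completes the induction.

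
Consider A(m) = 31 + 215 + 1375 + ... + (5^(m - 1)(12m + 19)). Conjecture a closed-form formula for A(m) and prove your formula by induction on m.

A(m) = 5^m(3m + 4) - 4

We claim A(m) = 5^m(3m + 4) - 4 for all m ≥ 1.
Base case (m = 1): A(1) = 31, and the closed form gives 31. They agree.
Suppose the result is true for m = i, so A(i) = 5^i(3i + 4) - 4.
Then A(i+1) = A(i) + (5^i(12i + 31)) = (5^i(3i + 4) - 4) + (5^i(12i + 31)).
Simplifying, A(i+1) = 15·5^i·i + 35·5^i - 4 = 5^(i+1)(3(i+1) + 4) - 4,
which is the closed form with m = i+1.
Hence, by induction on m, the claim holds for every m ≥ 1.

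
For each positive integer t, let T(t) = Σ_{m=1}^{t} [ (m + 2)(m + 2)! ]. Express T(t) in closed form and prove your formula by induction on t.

We claim T(t) = (t + 3)! - 6 for all t ≥ 1.
Base case (t = 1): T(1) = 18, and the closed form gives 18. They agree.
Inductive step: suppose the statement holds for some m ≥ 1, so T(m) = (m + 3)! - 6.
Then T(m+1) = T(m) + ((m + 3)(m + 3)!) = ((m + 3)! - 6) + ((m + 3)(m + 3)!).
Simplifying, T(m+1) = ((m+1) + 3)! - 6,
which is the closed form with t = m+1.
By the principle of mathematical induction, the result holds for all t ≥ 1.

T(t) = (t + 3)! - 6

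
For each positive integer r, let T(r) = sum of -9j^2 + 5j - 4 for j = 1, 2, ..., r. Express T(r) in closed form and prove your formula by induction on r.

We claim T(r) = -r(3r^2 + 2r + 3) for all r ≥ 1.
When r = 1: T(1) = -8, and the closed form gives -8. They agree.
Inductive step: suppose the statement holds for some j ≥ 1, so T(j) = j(-3j^2 - 2j - 3).
Then T(j+1) = T(j) + (5j - 9(j + 1)^2 + 1) = (j(-3j^2 - 2j - 3)) + (5j - 9(j + 1)^2 + 1).
Simplifying, T(j+1) = -(j + 1)(3j^2 + 8j + 8) = -(j+1)(3(j+1)^2 + 2(j+1) + 3),
which is the closed form with r = j+1.
Hence, by induction on r, the claim holds for every r ≥ 1.

T(r) = -r(3r^2 + 2r + 3)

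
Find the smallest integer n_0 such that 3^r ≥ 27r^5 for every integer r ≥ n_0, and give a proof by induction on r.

At r = 15: 14348907 < 20503125, so the inequality fails and n_0 ≥ 16. We prove 3^r ≥ 27r^5 for all r ≥ 16.
Base case (r = 16): 3^r = 43046721 and 27r^5 = 28311552, so 43046721 ≥ 28311552.
Inductive step: assume the claim holds for r = k, so 3^k ≥ 27k^5.
Then 3^(k + 1) = 3·(3^k) ≥ 3·(27k^5).
Also, for k ≥ 16 we have 3·(27k^5) ≥ 27(k+1)^5, since 3 ≥ (1 + 1/k)^5 for all k ≥ 16.
Combining, 3^(k + 1) ≥ 27(k+1)^5.
Hence, by induction on r, the claim holds for every r ≥ 16.
Hence the smallest such n_0 is 16.

n_0 = 16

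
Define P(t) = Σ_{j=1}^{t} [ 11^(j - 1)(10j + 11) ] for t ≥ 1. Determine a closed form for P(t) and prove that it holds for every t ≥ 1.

We claim P(t) = 11^t(t + 1) - 1 for all t ≥ 1.
Base step (t = 1): P(1) = 21, and the closed form gives 21. They agree.
Inductive step: suppose the statement holds for some j ≥ 1, so P(j) = 11^j(j + 1) - 1.
Then P(j+1) = P(j) + (11^j(10j + 21)) = (11^j(j + 1) - 1) + (11^j(10j + 21)).
Simplifying, P(j+1) = 11·11^j·j + 22·11^j - 1 = 11^(j+1)((j+1) + 1) - 1,
which is the closed form with t = j+1.
This completes the induction.

P(t) = 11^t(t + 1) - 1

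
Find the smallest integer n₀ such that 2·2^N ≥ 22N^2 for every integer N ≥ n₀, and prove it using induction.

At N = 10: 2048 < 2200, so the inequality fails and n₀ ≥ 11. We prove 2·2^N ≥ 22N^2 for all N ≥ 11.
Base case (N = 11): 2·2^N = 4096 and 22N^2 = 2662, so 4096 ≥ 2662.
For the inductive step, assume it holds for an arbitrary m ≥ 11, so 2·2^m ≥ 22m^2.
Then 2·2^(m + 1) = 2·(2·2^m) ≥ 2·(22m^2).
Also, for m ≥ 11 we have 2·(22m^2) ≥ 22(m+1)^2, since 2 ≥ (1 + 1/m)^2 for all m ≥ 11.
Combining, 2·2^(m + 1) ≥ 22(m+1)^2.
This completes the induction.
Hence the smallest such n₀ is 11.

n₀ = 11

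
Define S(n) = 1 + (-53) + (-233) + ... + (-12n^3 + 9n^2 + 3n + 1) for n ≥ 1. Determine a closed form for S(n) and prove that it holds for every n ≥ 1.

We claim S(n) = -n(3n^3 + 3n^2 - 3n - 4) for all n ≥ 1.
For the base case n = 1: S(1) = 1, and the closed form gives 1. They agree.
Inductive step: suppose the statement holds for some p ≥ 1, so S(p) = p(-3p^3 - 3p^2 + 3p + 4).
Then S(p+1) = S(p) + (-12p^3 - 27p^2 - 15p + 1) = (p(-3p^3 - 3p^2 + 3p + 4)) + (-12p^3 - 27p^2 - 15p + 1).
Simplifying, S(p+1) = -(p + 1)(3p^3 + 12p^2 + 12p - 1) = -(p+1)(3(p+1)^3 + 3(p+1)^2 - 3(p+1) - 4),
which is the closed form with n = p+1.
By induction, the statement is established for all n ≥ 1.

S(n) = -n(3n^3 + 3n^2 - 3n - 4)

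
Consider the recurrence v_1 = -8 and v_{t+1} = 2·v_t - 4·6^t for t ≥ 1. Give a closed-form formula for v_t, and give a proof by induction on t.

v_t = -2^t - 6^t

Computing the first terms: v_1 = -8, v_2 = -40, v_3 = -224. This suggests v_t = -2^t - 6^t.
For the base case t = 1: the formula gives -8 = -8 = v_1.
Inductive step: suppose the statement holds for some r ≥ 1, so v_r = -2^r - 6^r.
Then v_{r+1} = 2·v_r - 4·6^r = 2·(-2^r - 6^r) - 4·6^r = -2^(r + 1) - 6^(r + 1),
which is the claimed formula at t = r+1.
Hence, by induction on t, the claim holds for every t ≥ 1.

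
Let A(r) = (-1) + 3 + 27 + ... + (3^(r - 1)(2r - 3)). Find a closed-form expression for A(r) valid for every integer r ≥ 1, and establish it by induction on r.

We claim A(r) = 3^r(r - 2) + 2 for all r ≥ 1.
Base case (r = 1): A(1) = -1, and the closed form gives -1. They agree.
For the inductive step, assume it holds for an arbitrary k ≥ 1, so A(k) = 3^k(k - 2) + 2.
Then A(k+1) = A(k) + (3^k(2k - 1)) = (3^k(k - 2) + 2) + (3^k(2k - 1)).
Simplifying, A(k+1) = 3^(k + 1)k - 3^(k + 1) + 2 = 3^(k+1)((k+1) - 2) + 2,
which is the closed form with r = k+1.
This completes the induction.

A(r) = 3^r(r - 2) + 2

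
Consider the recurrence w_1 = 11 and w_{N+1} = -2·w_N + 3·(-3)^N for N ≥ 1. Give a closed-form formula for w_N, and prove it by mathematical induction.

Computing the first terms: w_1 = 11, w_2 = -31, w_3 = 89. This suggests w_N = -(-2)^N + (-3)^(N + 1).
For the base case N = 1: the formula gives 11 = 11 = w_1.
Inductive step: assume the claim holds for N = j, so w_j = -(-2)^j + (-3)^(j + 1).
Then w_{j+1} = -2·w_j + 3·(-3)^j = -2·(-(-2)^j + (-3)^(j + 1)) + 3·(-3)^j = -(-2)^(j + 1) + (-3)^(j + 2) = -(-2)^(j+1) + (-3)^((j+1) + 1),
which is the claimed formula at N = j+1.
This completes the induction.

w_N = -(-2)^N + (-3)^(N + 1)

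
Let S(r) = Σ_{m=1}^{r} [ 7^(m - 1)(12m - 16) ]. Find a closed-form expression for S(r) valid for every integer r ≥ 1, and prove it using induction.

S(r) = 7^r(2r - 3) + 3

We claim S(r) = 7^r(2r - 3) + 3 for all r ≥ 1.
Base case (r = 1): S(1) = -4, and the closed form gives -4. They agree.
For the inductive step, assume it holds for an arbitrary m ≥ 1, so S(m) = 7^m(2m - 3) + 3.
Then S(m+1) = S(m) + (7^m(12m - 4)) = (7^m(2m - 3) + 3) + (7^m(12m - 4)).
Simplifying, S(m+1) = 14·7^m·m - 7·7^m + 3 = 7^(m+1)(2(m+1) - 3) + 3,
which is the closed form with r = m+1.
By induction, the statement is established for all r ≥ 1.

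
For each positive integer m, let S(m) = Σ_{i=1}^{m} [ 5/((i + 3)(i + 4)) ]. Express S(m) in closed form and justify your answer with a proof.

S(m) = 5m/(4(m + 4))

We claim S(m) = 5m/(4(m + 4)) for all m ≥ 1.
For the base case m = 1: S(1) = 1/4, and the closed form gives 1/4. They agree.
Suppose the result is true for m = i, so S(i) = 5i/(4(i + 4)).
Then S(i+1) = S(i) + (5/((i + 4)(i + 5))) = (5i/(4(i + 4))) + (5/((i + 4)(i + 5))).
Simplifying, S(i+1) = 5(i + 1)/(4(i + 5)) = 5(i+1)/(4((i+1) + 4)),
which is the closed form with m = i+1.
Hence, by induction on m, the claim holds for every m ≥ 1.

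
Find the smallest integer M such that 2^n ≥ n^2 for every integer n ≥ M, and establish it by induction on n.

At n = 3: 8 < 9, so the inequality fails and M ≥ 4. We prove 2^n ≥ n^2 for all n ≥ 4.
When n = 4: 2^n = 16 and n^2 = 16, so 16 ≥ 16.
For the inductive step, assume it holds for an arbitrary r ≥ 4, so 2^r ≥ r^2.
Then 2^(r + 1) = 2·(2^r) ≥ 2·(r^2).
Also, for r ≥ 4 we have 2·(r^2) ≥ (r+1)^2, since 2 ≥ (1 + 1/r)^2 for all r ≥ 4.
Combining, 2^(r + 1) ≥ (r+1)^2.
Hence, by induction on n, the claim holds for every n ≥ 4.
Hence the smallest such M is 4.

M = 4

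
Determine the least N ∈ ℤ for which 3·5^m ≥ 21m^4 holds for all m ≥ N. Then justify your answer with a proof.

At m = 5: 9375 < 13125, so the inequality fails and N ≥ 6. We prove 3·5^m ≥ 21m^4 for all m ≥ 6.
Base step (m = 6): 3·5^m = 46875 and 21m^4 = 27216, so 46875 ≥ 27216.
For the inductive step, assume it holds for an arbitrary p ≥ 6, so 3·5^p ≥ 21p^4.
Then 3·5^(p + 1) = 5·(3·5^p) ≥ 5·(21p^4).
Also, for p ≥ 6 we have 5·(21p^4) ≥ 21(p+1)^4, since 5 ≥ (1 + 1/p)^4 for all p ≥ 6.
Combining, 3·5^(p + 1) ≥ 21(p+1)^4.
By induction, the statement is established for all m ≥ 6.
Hence the smallest such N is 6.

N = 6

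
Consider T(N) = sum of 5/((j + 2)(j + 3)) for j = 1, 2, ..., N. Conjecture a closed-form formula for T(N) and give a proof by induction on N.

T(N) = 5N/(3(N + 3))

We claim T(N) = 5N/(3(N + 3)) for all N ≥ 1.
When N = 1: T(1) = 5/12, and the closed form gives 5/12. They agree.
Inductive step: assume the claim holds for N = j, so T(j) = 5j/(3(j + 3)).
Then T(j+1) = T(j) + (5/((j + 3)(j + 4))) = (5j/(3(j + 3))) + (5/((j + 3)(j + 4))).
Simplifying, T(j+1) = 5(j + 1)/(3(j + 4)) = 5(j+1)/(3((j+1) + 3)),
which is the closed form with N = j+1.
By the principle of mathematical induction, the result holds for all N ≥ 1.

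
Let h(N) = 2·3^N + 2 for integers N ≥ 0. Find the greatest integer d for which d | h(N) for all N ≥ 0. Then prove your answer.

Computing the first values: h(0) = 4 and h(1) = 8; gcd(4, 8) = 4, so d ≤ 4.
We prove 4 | 2·3^N + 2 for all N ≥ 0 by induction on N.
Base case (N = 0): h(0) = 4 = 4·(1), so 4 | h(0).
Inductive step: suppose the statement holds for some j ≥ 0, i.e. 4 | h(j). Then
h(j+1) = 2·3^(j+1) + 2 = 3·(2·3^j + 2) - 4 = 3·h(j) - 4. The first term is divisible by 4 by the inductive hypothesis, and -4 is divisible by 4. Hence 4 | h(j+1).
By induction, the statement is established for all N ≥ 0.
Therefore the largest such d is 4.

d = 4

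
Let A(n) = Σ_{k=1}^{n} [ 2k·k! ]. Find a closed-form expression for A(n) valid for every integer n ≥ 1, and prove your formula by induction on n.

A(n) = (2n + 2)n! - 2

We claim A(n) = (2n + 2)n! - 2 for all n ≥ 1.
Base case (n = 1): A(1) = 2, and the closed form gives 2. They agree.
Inductive step: assume the claim holds for n = k, so A(k) = (2k + 2)k! - 2.
Then A(k+1) = A(k) + (2(k + 1)(k + 1)!) = ((2k + 2)k! - 2) + (2(k + 1)(k + 1)!).
Simplifying, A(k+1) = (2(k+1) + 2)(k+1)! - 2,
which is the closed form with n = k+1.
By the principle of mathematical induction, the result holds for all n ≥ 1.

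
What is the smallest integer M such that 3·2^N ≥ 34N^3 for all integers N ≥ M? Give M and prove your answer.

M = 16

At N = 15: 98304 < 114750, so the inequality fails and M ≥ 16. We prove 3·2^N ≥ 34N^3 for all N ≥ 16.
Base step (N = 16): 3·2^N = 196608 and 34N^3 = 139264, so 196608 ≥ 139264.
Inductive step: suppose the statement holds for some i ≥ 16, so 3·2^i ≥ 34i^3.
Then 3·2^(i + 1) = 2·(3·2^i) ≥ 2·(34i^3).
Also, for i ≥ 16 we have 2·(34i^3) ≥ 34(i+1)^3, since 2 ≥ (1 + 1/i)^3 for all i ≥ 16.
Combining, 3·2^(i + 1) ≥ 34(i+1)^3.
By the principle of mathematical induction, the result holds for all N ≥ 16.
Hence the smallest such M is 16.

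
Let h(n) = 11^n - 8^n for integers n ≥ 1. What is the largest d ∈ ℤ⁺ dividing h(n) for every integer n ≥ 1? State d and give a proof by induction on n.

d = 3

Computing the first values: h(1) = 3 and h(2) = 57; gcd(3, 57) = 3, so d ≤ 3.
We prove 3 | 11^n - 8^n for all n ≥ 1 by induction on n.
Base step (n = 1): h(1) = 3 = 3·(1), so 3 | h(1).
Suppose the result is true for n = j, i.e. 3 | h(j). Then
11^{j+1} − 8^{j+1} = 11·11^j − 8·8^j = 11·(11^j − 8^j) + (3)·8^j. The first term is divisible by 3 by the inductive hypothesis, and the second term (3)·8^j is divisible by 3 since 3 | 3. Hence 3 | h(j+1).
This completes the induction.
Therefore the largest such d is 3.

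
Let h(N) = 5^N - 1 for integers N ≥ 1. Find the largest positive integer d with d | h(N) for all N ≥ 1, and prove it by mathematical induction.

d = 4

Computing the first values: h(1) = 4 and h(2) = 24; gcd(4, 24) = 4, so d ≤ 4.
We prove 4 | 5^N - 1 for all N ≥ 1 by induction on N.
When N = 1: h(1) = 4 = 4·(1), so 4 | h(1).
Inductive step: suppose the statement holds for some k ≥ 1, i.e. 4 | h(k). Then
5^{k+1} − 1^{k+1} = 5·5^k − 1·1^k = 5·(5^k − 1^k) + (4)·1^k. The first term is divisible by 4 by the inductive hypothesis, and the second term (4)·1^k is divisible by 4 since 4 | 4. Hence 4 | h(k+1).
By the principle of mathematical induction, the result holds for all N ≥ 1.
Therefore the largest such d is 4.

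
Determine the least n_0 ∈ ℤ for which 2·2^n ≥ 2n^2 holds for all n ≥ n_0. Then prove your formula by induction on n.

At n = 3: 16 < 18, so the inequality fails and n_0 ≥ 4. We prove 2·2^n ≥ 2n^2 for all n ≥ 4.
For the base case n = 4: 2·2^n = 32 and 2n^2 = 32, so 32 ≥ 32.
Inductive step: assume the claim holds for n = m, so 2·2^m ≥ 2m^2.
Then 2·2^(m + 1) = 2·(2·2^m) ≥ 2·(2m^2).
Also, for m ≥ 4 we have 2·(2m^2) ≥ 2(m+1)^2, since 2 ≥ (1 + 1/m)^2 for all m ≥ 4.
Combining, 2·2^(m + 1) ≥ 2(m+1)^2.
Hence, by induction on n, the claim holds for every n ≥ 4.
Hence the smallest such n_0 is 4.

n_0 = 4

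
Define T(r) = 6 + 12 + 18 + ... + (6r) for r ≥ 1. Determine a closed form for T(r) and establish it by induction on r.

T(r) = 3r(r + 1)

We claim T(r) = 3r(r + 1) for all r ≥ 1.
For the base case r = 1: T(1) = 6, and the closed form gives 6. They agree.
Inductive step: suppose the statement holds for some m ≥ 1, so T(m) = 3m(m + 1).
Then T(m+1) = T(m) + (6m + 6) = (3m(m + 1)) + (6m + 6).
Simplifying, T(m+1) = 3(m + 1)(m + 2) = 3(m+1)((m+1) + 1),
which is the closed form with r = m+1.
Hence, by induction on r, the claim holds for every r ≥ 1.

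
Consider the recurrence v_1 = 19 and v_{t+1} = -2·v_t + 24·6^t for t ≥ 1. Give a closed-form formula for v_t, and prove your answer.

Computing the first terms: v_1 = 19, v_2 = 106, v_3 = 652. This suggests v_t = (-2)^(t - 1) + 3·6^t.
When t = 1: the formula gives 19 = 19 = v_1.
Inductive step: suppose the statement holds for some j ≥ 1, so v_j = (-2)^(j - 1) + 3·6^j.
Then v_{j+1} = -2·v_j + 24·6^j = -2·((-2)^(j - 1) + 3·6^j) + 24·6^j = (-2)^j + 3·6^(j + 1) = (-2)^((j+1) - 1) + 3·6^(j+1),
which is the claimed formula at t = j+1.
By induction, the statement is established for all t ≥ 1.

v_t = (-2)^(t - 1) + 3·6^t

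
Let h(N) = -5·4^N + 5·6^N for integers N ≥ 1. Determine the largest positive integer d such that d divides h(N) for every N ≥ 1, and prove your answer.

d = 10

Computing the first values: h(1) = 10 and h(2) = 100; gcd(10, 100) = 10, so d ≤ 10.
We prove 10 | -5·4^N + 5·6^N for all N ≥ 1 by induction on N.
Base case (N = 1): h(1) = 10 = 10·(1), so 10 | h(1).
Inductive step: assume the claim holds for N = r, i.e. 10 | h(r). Then
h(r+1) − 6·h(r) = (-5·4^(r+1) + 5·6^(r+1)) − 6·(-5·4^r + 5·6^r) = (-5)·4^r·(4 − 6) = (10)·4^r. Since 10 | h(r) by the inductive hypothesis, 10 | 6·h(r); and 10 | 10 since 10 = 10·1. Therefore 10 | h(r+1).
By induction, the statement is established for all N ≥ 1.
Therefore the largest such d is 10.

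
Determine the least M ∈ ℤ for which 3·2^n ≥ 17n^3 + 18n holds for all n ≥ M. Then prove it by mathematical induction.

At n = 13: 24576 < 37583, so the inequality fails and M ≥ 14. We prove 3·2^n ≥ 17n^3 + 18n for all n ≥ 14.
For the base case n = 14: 3·2^n = 49152 and 17n^3 + 18n = 46900, so 49152 ≥ 46900.
For the inductive step, assume it holds for an arbitrary k ≥ 14, so 3·2^k ≥ 17k^3 + 18k.
Then 3·2^(k + 1) = 2·(3·2^k) ≥ 2·(17k^3 + 18k).
Also, for k ≥ 14 we have 2·(17k^3 + 18k) ≥ 17(k+1)^3 + 18(k+1), since 2·(17k^3 + 18k) − (17(k+1)^3 + 18(k+1)) = 17k^3 - 51k^2 - 33k - 35, which is nonnegative for all k ≥ 14.
Combining, 3·2^(k + 1) ≥ 17(k+1)^3 + 18(k+1).
By induction, the statement is established for all n ≥ 14.
Hence the smallest such M is 14.

M = 14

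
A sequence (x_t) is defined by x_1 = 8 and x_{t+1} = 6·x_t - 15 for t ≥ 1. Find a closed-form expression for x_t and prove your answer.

x_t = 5·6^(t - 1) + 3

Computing the first terms: x_1 = 8, x_2 = 33, x_3 = 183. This suggests x_t = 5·6^(t - 1) + 3.
Base case (t = 1): the formula gives 8 = 8 = x_1.
Inductive step: suppose the statement holds for some j ≥ 1, so x_j = 5·6^(j - 1) + 3.
Then x_{j+1} = 6·x_j - 15 = 6·(5·6^(j - 1) + 3) - 15 = 5·6^j + 3 = 5·6^((j+1) - 1) + 3,
which is the claimed formula at t = j+1.
This completes the induction.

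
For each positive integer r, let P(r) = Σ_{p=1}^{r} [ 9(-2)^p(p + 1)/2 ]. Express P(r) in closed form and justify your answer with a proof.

We claim P(r) = (-2)^r(3r + 4) - 4 for all r ≥ 1.
Base case (r = 1): P(1) = -18, and the closed form gives -18. They agree.
Suppose the result is true for r = p, so P(p) = (-2)^p(3p + 4) - 4.
Then P(p+1) = P(p) + (9(-2)^p(-p - 2)) = ((-2)^p(3p + 4) - 4) + (9(-2)^p(-p - 2)).
Simplifying, P(p+1) = -6(-2)^p·p - 14(-2)^p - 4 = (-2)^(p+1)(3(p+1) + 4) - 4,
which is the closed form with r = p+1.
By induction, the statement is established for all r ≥ 1.

P(r) = (-2)^r(3r + 4) - 4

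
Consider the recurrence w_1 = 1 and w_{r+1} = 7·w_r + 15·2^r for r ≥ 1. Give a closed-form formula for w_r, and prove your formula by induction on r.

w_r = -3·2^r + 7^r

Computing the first terms: w_1 = 1, w_2 = 37, w_3 = 319. This suggests w_r = -3·2^r + 7^r.
When r = 1: the formula gives 1 = 1 = w_1.
Inductive step: assume the claim holds for r = i, so w_i = -3·2^i + 7^i.
Then w_{i+1} = 7·w_i + 15·2^i = 7·(-3·2^i + 7^i) + 15·2^i = -3·2^(i + 1) + 7^(i + 1),
which is the claimed formula at r = i+1.
By the principle of mathematical induction, the result holds for all r ≥ 1.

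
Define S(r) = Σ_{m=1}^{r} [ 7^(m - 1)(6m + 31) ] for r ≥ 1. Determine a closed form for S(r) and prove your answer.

S(r) = 7^r(r + 5) - 5

We claim S(r) = 7^r(r + 5) - 5 for all r ≥ 1.
For the base case r = 1: S(1) = 37, and the closed form gives 37. They agree.
Suppose the result is true for r = m, so S(m) = 7^m(m + 5) - 5.
Then S(m+1) = S(m) + (7^m(6m + 37)) = (7^m(m + 5) - 5) + (7^m(6m + 37)).
Simplifying, S(m+1) = 7·7^m·m + 42·7^m - 5 = 7^(m+1)((m+1) + 5) - 5,
which is the closed form with r = m+1.
This completes the induction.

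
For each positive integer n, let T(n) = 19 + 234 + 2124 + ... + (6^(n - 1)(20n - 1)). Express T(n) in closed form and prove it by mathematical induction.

We claim T(n) = 6^n(4n - 1) + 1 for all n ≥ 1.
Base case (n = 1): T(1) = 19, and the closed form gives 19. They agree.
Suppose the result is true for n = p, so T(p) = 6^p(4p - 1) + 1.
Then T(p+1) = T(p) + (6^p(20p + 19)) = (6^p(4p - 1) + 1) + (6^p(20p + 19)).
Simplifying, T(p+1) = 24·6^p·p + 18·6^p + 1 = 6^(p+1)(4(p+1) - 1) + 1,
which is the closed form with n = p+1.
This completes the induction.

T(n) = 6^n(4n - 1) + 1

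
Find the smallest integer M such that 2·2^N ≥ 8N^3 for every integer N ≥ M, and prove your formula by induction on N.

At N = 13: 16384 < 17576, so the inequality fails and M ≥ 14. We prove 2·2^N ≥ 8N^3 for all N ≥ 14.
Base step (N = 14): 2·2^N = 32768 and 8N^3 = 21952, so 32768 ≥ 21952.
Inductive step: suppose the statement holds for some m ≥ 14, so 2·2^m ≥ 8m^3.
Then 2·2^(m + 1) = 2·(2·2^m) ≥ 2·(8m^3).
Also, for m ≥ 14 we have 2·(8m^3) ≥ 8(m+1)^3, since 2 ≥ (1 + 1/m)^3 for all m ≥ 14.
Combining, 2·2^(m + 1) ≥ 8(m+1)^3.
This completes the induction.
Hence the smallest such M is 14.

M = 14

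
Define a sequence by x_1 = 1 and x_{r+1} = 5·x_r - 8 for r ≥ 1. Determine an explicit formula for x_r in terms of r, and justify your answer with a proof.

Computing the first terms: x_1 = 1, x_2 = -3, x_3 = -23. This suggests x_r = -5^(r - 1) + 2.
Base case (r = 1): the formula gives 1 = 1 = x_1.
Inductive step: suppose the statement holds for some k ≥ 1, so x_k = -5^(k - 1) + 2.
Then x_{k+1} = 5·x_k - 8 = 5·(-5^(k - 1) + 2) - 8 = -5^k + 2 = -5^((k+1) - 1) + 2,
which is the claimed formula at r = k+1.
Hence, by induction on r, the claim holds for every r ≥ 1.

x_r = -5^(r - 1) + 2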